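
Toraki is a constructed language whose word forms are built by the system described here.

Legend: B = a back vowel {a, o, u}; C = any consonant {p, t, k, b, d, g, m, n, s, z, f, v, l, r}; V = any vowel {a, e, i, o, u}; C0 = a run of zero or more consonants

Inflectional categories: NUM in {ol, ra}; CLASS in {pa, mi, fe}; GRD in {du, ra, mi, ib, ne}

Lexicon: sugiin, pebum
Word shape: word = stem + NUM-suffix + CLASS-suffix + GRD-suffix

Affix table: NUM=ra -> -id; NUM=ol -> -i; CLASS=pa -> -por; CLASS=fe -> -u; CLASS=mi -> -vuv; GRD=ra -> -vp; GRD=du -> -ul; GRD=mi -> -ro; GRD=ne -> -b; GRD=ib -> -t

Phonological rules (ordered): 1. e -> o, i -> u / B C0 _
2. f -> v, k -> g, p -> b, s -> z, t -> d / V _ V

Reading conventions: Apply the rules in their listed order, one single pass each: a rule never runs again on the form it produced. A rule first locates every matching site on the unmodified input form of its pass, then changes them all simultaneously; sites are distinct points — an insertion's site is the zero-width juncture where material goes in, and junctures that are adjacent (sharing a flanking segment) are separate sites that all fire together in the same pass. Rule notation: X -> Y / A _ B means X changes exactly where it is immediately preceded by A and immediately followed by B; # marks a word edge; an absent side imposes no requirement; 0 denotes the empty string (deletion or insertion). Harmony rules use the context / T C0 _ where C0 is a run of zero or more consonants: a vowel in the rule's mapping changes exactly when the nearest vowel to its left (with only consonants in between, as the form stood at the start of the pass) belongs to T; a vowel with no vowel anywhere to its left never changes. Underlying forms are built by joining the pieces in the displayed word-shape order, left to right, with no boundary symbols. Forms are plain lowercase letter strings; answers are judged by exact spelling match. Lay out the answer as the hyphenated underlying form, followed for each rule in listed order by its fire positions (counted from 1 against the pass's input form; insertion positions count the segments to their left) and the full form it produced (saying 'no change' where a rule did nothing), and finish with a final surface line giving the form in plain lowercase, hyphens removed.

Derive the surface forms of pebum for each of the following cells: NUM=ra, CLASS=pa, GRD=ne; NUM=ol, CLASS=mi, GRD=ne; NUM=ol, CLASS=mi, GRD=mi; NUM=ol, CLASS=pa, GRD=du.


cell NUM=ra, CLASS=pa, GRD=ne:
underlying: pebum-id-por-b
1. e -> o, i -> u / B C0 _: fires at position(s) 6: pebumudporb
2. f -> v, k -> g, p -> b, s -> z, t -> d / V _ V: no change
surface: pebumudporb

cell NUM=ol, CLASS=mi, GRD=ne:
underlying: pebum-i-vuv-b
1. e -> o, i -> u / B C0 _: fires at position(s) 6: pebumuvuvb
2. f -> v, k -> g, p -> b, s -> z, t -> d / V _ V: no change
surface: pebumuvuvb

cell NUM=ol, CLASS=mi, GRD=mi:
underlying: pebum-i-vuv-ro
1. e -> o, i -> u / B C0 _: fires at position(s) 6: pebumuvuvro
2. f -> v, k -> g, p -> b, s -> z, t -> d / V _ V: no change
surface: pebumuvuvro

cell NUM=ol, CLASS=pa, GRD=du:
underlying: pebum-i-por-ul
1. e -> o, i -> u / B C0 _: fires at position(s) 6: pebumuporul
2. f -> v, k -> g, p -> b, s -> z, t -> d / V _ V: fires at position(s) 7: pebumuborul
surface: pebumuborul


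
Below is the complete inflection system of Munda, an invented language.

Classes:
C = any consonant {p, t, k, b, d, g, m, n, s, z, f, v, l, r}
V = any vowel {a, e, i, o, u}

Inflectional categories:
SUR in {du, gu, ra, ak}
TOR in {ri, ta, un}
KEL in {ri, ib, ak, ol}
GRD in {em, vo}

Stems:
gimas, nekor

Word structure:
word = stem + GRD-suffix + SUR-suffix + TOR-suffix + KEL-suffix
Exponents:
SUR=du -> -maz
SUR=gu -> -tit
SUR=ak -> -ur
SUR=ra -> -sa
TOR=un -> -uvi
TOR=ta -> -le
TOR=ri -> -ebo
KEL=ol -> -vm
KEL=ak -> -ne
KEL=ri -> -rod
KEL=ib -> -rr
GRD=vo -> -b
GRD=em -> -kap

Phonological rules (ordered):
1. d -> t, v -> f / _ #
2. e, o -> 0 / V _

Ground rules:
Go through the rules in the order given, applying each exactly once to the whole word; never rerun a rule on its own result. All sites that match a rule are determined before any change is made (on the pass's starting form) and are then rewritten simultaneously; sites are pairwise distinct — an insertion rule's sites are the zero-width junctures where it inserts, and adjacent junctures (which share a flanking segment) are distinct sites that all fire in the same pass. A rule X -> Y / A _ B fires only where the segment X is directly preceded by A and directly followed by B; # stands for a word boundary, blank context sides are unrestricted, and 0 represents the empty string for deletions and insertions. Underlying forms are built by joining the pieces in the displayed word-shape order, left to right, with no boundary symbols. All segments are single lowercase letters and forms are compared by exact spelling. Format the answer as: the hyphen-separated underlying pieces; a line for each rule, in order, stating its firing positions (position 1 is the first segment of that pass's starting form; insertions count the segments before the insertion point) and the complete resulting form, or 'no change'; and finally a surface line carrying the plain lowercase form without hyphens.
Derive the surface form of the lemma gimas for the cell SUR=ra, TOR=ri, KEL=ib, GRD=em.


underlying: gimas-kap-sa-ebo-rr
1. d -> t, v -> f / _ #: no change
2. e, o -> 0 / V _: fires at position(s) 11: gimaskapsaborr
surface: gimaskapsaborr


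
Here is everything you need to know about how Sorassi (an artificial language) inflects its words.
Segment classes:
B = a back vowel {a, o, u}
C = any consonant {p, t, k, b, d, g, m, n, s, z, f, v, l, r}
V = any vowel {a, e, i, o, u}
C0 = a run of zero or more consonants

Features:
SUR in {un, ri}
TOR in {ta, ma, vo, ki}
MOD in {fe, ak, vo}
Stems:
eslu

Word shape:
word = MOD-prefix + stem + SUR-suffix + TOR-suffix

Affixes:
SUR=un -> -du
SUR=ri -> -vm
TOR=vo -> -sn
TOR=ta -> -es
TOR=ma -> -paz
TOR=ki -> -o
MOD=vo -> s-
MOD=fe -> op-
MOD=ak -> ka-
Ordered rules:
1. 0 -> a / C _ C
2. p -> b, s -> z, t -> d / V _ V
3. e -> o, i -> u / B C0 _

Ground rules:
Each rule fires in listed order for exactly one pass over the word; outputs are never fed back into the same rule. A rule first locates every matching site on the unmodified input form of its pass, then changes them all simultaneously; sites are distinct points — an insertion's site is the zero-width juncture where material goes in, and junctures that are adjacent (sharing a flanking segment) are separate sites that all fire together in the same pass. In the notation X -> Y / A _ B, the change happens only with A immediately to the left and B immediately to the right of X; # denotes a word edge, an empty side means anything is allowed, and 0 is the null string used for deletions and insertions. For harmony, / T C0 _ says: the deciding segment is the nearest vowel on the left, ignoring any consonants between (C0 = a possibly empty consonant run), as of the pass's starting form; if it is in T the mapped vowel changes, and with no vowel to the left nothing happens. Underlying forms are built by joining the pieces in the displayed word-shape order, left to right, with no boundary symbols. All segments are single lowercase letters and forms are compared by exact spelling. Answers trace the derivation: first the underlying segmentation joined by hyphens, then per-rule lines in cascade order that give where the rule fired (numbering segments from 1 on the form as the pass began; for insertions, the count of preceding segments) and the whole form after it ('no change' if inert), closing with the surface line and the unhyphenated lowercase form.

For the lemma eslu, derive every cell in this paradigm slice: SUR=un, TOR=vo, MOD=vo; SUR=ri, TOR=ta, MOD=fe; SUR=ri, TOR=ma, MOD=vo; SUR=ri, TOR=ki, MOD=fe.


cell SUR=un, TOR=vo, MOD=vo:
underlying: s-eslu-du-sn
1. 0 -> a / C _ C: inserts after position(s) 3, 8: sesaludusan
2. p -> b, s -> z, t -> d / V _ V: fires at position(s) 3, 9: sezaluduzan
3. e -> o, i -> u / B C0 _: no change
surface: sezaluduzan

cell SUR=ri, TOR=ta, MOD=fe:
underlying: op-eslu-vm-es
1. 0 -> a / C _ C: inserts after position(s) 4, 7: opesaluvames
2. p -> b, s -> z, t -> d / V _ V: fires at position(s) 2, 4: obezaluvames
3. e -> o, i -> u / B C0 _: fires at position(s) 3, 11: obozaluvamos
surface: obozaluvamos

cell SUR=ri, TOR=ma, MOD=vo:
underlying: s-eslu-vm-paz
1. 0 -> a / C _ C: inserts after position(s) 3, 6, 7: sesaluvamapaz
2. p -> b, s -> z, t -> d / V _ V: fires at position(s) 3, 11: sezaluvamabaz
3. e -> o, i -> u / B C0 _: no change
surface: sezaluvamabaz

cell SUR=ri, TOR=ki, MOD=fe:
underlying: op-eslu-vm-o
1. 0 -> a / C _ C: inserts after position(s) 4, 7: opesaluvamo
2. p -> b, s -> z, t -> d / V _ V: fires at position(s) 2, 4: obezaluvamo
3. e -> o, i -> u / B C0 _: fires at position(s) 3: obozaluvamo
surface: obozaluvamo


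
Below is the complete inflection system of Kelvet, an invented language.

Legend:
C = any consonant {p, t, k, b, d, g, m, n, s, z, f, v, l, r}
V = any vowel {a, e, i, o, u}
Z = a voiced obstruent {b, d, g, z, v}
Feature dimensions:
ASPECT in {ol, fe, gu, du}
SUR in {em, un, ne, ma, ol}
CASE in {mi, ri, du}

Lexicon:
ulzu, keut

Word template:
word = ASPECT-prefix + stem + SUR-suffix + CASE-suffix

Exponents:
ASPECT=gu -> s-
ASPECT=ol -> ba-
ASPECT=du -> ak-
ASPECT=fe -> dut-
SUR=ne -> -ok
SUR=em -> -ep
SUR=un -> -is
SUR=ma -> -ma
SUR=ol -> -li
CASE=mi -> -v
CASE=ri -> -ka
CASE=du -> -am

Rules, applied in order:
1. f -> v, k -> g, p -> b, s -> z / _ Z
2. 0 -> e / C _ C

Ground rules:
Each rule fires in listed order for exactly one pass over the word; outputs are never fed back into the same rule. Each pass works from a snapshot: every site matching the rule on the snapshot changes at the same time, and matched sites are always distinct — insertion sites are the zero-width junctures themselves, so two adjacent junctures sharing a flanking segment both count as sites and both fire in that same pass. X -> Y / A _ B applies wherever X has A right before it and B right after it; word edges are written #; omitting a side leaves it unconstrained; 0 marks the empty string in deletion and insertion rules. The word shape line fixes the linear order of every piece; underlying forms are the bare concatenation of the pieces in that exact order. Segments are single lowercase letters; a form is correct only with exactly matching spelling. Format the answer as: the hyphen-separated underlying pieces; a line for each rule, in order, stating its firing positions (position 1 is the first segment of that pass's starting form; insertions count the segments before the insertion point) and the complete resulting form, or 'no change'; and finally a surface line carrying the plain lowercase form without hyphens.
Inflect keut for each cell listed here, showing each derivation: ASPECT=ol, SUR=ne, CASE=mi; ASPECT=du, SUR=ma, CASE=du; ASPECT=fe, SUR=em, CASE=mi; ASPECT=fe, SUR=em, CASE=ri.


cell ASPECT=ol, SUR=ne, CASE=mi:
underlying: ba-keut-ok-v
1. f -> v, k -> g, p -> b, s -> z / _ Z: fires at position(s) 8: bakeutogv
2. 0 -> e / C _ C: inserts after position(s) 8: bakeutogev
surface: bakeutogev

cell ASPECT=du, SUR=ma, CASE=du:
underlying: ak-keut-ma-am
1. f -> v, k -> g, p -> b, s -> z / _ Z: no change
2. 0 -> e / C _ C: inserts after position(s) 2, 6: akekeutemaam
surface: akekeutemaam

cell ASPECT=fe, SUR=em, CASE=mi:
underlying: dut-keut-ep-v
1. f -> v, k -> g, p -> b, s -> z / _ Z: fires at position(s) 9: dutkeutebv
2. 0 -> e / C _ C: inserts after position(s) 3, 9: dutekeutebev
surface: dutekeutebev

cell ASPECT=fe, SUR=em, CASE=ri:
underlying: dut-keut-ep-ka
1. f -> v, k -> g, p -> b, s -> z / _ Z: no change
2. 0 -> e / C _ C: inserts after position(s) 3, 9: dutekeutepeka
surface: dutekeutepeka


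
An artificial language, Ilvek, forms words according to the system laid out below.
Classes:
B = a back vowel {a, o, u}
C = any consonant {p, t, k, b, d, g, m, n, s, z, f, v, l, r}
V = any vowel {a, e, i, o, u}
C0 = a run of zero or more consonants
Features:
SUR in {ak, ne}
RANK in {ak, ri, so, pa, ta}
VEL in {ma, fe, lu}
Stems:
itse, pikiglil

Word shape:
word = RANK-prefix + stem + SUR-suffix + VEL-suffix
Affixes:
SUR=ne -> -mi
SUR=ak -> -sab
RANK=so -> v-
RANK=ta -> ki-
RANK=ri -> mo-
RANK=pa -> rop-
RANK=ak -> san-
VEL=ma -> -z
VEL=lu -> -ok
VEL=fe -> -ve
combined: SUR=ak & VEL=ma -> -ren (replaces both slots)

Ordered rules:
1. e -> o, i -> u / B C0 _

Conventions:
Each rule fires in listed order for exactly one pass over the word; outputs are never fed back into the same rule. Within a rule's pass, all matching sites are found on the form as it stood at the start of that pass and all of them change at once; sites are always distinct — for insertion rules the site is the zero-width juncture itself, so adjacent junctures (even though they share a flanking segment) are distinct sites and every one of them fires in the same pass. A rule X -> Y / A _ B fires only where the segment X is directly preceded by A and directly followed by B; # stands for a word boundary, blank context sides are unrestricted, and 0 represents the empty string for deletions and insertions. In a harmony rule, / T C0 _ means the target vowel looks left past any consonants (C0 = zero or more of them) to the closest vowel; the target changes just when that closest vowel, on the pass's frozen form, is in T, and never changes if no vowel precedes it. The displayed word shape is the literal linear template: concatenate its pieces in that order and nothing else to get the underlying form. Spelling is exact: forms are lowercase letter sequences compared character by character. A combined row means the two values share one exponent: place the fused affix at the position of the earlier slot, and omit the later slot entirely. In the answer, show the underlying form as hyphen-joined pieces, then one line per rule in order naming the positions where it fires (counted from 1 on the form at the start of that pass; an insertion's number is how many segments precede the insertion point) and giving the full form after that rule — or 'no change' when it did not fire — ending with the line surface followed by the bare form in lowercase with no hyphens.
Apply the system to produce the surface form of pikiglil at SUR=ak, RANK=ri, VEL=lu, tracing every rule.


underlying: mo-pikiglil-sab-ok
1. e -> o, i -> u / B C0 _: fires at position(s) 4: mopukiglilsabok
surface: mopukiglilsabok


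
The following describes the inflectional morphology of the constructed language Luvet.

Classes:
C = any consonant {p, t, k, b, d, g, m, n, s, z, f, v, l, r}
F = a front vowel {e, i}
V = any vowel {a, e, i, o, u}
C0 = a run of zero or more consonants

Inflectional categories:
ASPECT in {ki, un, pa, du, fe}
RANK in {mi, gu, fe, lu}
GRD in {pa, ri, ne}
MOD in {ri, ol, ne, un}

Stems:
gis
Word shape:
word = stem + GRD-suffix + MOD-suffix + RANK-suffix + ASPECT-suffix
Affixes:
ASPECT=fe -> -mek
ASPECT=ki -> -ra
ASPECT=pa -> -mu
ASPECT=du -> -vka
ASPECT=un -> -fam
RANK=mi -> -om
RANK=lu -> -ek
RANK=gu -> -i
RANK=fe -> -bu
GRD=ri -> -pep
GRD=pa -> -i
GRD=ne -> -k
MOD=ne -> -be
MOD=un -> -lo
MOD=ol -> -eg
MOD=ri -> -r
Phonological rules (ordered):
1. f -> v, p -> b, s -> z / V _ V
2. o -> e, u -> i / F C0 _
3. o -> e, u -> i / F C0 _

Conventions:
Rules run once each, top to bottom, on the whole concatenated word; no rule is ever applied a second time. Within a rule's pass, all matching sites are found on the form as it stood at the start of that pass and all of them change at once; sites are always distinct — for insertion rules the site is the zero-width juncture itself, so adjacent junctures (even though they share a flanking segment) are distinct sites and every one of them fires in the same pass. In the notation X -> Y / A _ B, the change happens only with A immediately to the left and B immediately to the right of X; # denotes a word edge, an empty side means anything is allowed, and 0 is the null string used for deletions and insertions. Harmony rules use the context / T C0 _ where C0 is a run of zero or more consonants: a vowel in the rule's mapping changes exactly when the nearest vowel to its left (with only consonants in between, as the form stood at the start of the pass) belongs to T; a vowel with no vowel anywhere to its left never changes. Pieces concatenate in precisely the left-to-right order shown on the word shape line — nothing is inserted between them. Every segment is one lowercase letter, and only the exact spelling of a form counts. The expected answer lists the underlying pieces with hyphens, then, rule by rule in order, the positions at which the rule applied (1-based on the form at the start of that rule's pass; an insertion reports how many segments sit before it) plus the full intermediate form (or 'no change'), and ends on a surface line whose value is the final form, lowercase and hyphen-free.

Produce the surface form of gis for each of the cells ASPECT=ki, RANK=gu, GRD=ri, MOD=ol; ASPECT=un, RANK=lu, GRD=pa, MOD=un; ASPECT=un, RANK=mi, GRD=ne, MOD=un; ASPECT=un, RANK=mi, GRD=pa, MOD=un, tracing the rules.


cell ASPECT=ki, RANK=gu, GRD=ri, MOD=ol:
underlying: gis-pep-eg-i-ra
1. f -> v, p -> b, s -> z / V _ V: fires at position(s) 6: gispebegira
2. o -> e, u -> i / F C0 _: no change
3. o -> e, u -> i / F C0 _: no change
surface: gispebegira

cell ASPECT=un, RANK=lu, GRD=pa, MOD=un:
underlying: gis-i-lo-ek-fam
1. f -> v, p -> b, s -> z / V _ V: fires at position(s) 3: giziloekfam
2. o -> e, u -> i / F C0 _: fires at position(s) 6: gizileekfam
3. o -> e, u -> i / F C0 _: no change
surface: gizileekfam

cell ASPECT=un, RANK=mi, GRD=ne, MOD=un:
underlying: gis-k-lo-om-fam
1. f -> v, p -> b, s -> z / V _ V: no change
2. o -> e, u -> i / F C0 _: fires at position(s) 6: giskleomfam
3. o -> e, u -> i / F C0 _: fires at position(s) 7: giskleemfam
surface: giskleemfam

cell ASPECT=un, RANK=mi, GRD=pa, MOD=un:
underlying: gis-i-lo-om-fam
1. f -> v, p -> b, s -> z / V _ V: fires at position(s) 3: giziloomfam
2. o -> e, u -> i / F C0 _: fires at position(s) 6: gizileomfam
3. o -> e, u -> i / F C0 _: fires at position(s) 7: gizileemfam
surface: gizileemfam


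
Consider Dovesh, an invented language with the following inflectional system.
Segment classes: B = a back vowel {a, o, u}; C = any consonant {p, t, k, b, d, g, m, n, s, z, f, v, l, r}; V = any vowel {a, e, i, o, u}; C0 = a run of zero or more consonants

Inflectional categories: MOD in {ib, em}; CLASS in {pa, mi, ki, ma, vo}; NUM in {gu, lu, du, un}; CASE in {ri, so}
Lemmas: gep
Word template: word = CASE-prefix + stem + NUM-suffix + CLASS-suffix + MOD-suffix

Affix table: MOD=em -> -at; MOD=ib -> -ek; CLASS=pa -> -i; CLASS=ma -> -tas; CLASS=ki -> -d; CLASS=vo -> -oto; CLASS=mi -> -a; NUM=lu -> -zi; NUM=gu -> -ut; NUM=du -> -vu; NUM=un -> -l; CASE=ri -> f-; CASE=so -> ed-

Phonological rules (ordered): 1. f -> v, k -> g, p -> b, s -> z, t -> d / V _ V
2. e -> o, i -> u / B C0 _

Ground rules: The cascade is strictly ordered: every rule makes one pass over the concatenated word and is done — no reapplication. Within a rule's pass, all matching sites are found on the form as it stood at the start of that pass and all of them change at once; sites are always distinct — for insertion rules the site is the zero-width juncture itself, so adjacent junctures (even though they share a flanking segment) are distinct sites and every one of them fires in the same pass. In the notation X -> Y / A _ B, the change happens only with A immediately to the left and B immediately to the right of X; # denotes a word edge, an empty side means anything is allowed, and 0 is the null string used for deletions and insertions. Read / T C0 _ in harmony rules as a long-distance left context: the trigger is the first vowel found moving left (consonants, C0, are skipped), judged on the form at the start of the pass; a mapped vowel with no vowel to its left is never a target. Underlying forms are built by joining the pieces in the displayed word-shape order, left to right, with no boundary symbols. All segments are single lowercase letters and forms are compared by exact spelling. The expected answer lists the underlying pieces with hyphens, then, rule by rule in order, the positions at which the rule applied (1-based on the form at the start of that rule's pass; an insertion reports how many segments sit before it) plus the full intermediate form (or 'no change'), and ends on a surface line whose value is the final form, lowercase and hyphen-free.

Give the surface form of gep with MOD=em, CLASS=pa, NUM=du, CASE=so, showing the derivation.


underlying: ed-gep-vu-i-at
1. f -> v, k -> g, p -> b, s -> z, t -> d / V _ V: no change
2. e -> o, i -> u / B C0 _: fires at position(s) 8: edgepvuuat
surface: edgepvuuat


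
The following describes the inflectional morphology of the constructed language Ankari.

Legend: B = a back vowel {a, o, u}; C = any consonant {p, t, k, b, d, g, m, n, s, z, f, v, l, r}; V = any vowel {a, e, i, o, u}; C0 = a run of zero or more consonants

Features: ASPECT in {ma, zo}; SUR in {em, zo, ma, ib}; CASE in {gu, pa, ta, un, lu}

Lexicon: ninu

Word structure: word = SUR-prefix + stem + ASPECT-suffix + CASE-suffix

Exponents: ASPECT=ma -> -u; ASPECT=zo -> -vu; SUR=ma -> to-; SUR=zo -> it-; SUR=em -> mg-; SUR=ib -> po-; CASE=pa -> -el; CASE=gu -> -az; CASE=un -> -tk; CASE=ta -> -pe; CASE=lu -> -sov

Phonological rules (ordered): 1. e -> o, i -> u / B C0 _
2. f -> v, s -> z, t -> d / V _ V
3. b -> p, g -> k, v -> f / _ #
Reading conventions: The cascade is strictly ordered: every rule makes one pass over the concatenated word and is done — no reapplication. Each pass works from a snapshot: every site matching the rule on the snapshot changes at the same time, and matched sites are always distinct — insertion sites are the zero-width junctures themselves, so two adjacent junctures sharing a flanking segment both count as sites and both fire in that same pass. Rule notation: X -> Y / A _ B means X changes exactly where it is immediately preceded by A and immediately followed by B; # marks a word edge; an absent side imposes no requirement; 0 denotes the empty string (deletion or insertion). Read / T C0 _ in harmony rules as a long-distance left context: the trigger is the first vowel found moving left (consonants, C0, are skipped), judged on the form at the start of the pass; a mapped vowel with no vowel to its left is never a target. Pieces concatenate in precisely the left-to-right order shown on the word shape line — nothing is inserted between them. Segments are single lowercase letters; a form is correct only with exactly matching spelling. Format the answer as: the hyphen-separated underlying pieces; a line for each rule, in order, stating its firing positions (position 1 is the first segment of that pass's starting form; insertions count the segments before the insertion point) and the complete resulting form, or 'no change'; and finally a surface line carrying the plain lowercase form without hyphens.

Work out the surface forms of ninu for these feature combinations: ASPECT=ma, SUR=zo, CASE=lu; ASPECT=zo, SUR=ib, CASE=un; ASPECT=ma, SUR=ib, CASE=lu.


cell ASPECT=ma, SUR=zo, CASE=lu:
underlying: it-ninu-u-sov
1. e -> o, i -> u / B C0 _: no change
2. f -> v, s -> z, t -> d / V _ V: fires at position(s) 8: itninuuzov
3. b -> p, g -> k, v -> f / _ #: fires at position(s) 10: itninuuzof
surface: itninuuzof

cell ASPECT=zo, SUR=ib, CASE=un:
underlying: po-ninu-vu-tk
1. e -> o, i -> u / B C0 _: fires at position(s) 4: ponunuvutk
2. f -> v, s -> z, t -> d / V _ V: no change
3. b -> p, g -> k, v -> f / _ #: no change
surface: ponunuvutk

cell ASPECT=ma, SUR=ib, CASE=lu:
underlying: po-ninu-u-sov
1. e -> o, i -> u / B C0 _: fires at position(s) 4: ponunuusov
2. f -> v, s -> z, t -> d / V _ V: fires at position(s) 8: ponunuuzov
3. b -> p, g -> k, v -> f / _ #: fires at position(s) 10: ponunuuzof
surface: ponunuuzof


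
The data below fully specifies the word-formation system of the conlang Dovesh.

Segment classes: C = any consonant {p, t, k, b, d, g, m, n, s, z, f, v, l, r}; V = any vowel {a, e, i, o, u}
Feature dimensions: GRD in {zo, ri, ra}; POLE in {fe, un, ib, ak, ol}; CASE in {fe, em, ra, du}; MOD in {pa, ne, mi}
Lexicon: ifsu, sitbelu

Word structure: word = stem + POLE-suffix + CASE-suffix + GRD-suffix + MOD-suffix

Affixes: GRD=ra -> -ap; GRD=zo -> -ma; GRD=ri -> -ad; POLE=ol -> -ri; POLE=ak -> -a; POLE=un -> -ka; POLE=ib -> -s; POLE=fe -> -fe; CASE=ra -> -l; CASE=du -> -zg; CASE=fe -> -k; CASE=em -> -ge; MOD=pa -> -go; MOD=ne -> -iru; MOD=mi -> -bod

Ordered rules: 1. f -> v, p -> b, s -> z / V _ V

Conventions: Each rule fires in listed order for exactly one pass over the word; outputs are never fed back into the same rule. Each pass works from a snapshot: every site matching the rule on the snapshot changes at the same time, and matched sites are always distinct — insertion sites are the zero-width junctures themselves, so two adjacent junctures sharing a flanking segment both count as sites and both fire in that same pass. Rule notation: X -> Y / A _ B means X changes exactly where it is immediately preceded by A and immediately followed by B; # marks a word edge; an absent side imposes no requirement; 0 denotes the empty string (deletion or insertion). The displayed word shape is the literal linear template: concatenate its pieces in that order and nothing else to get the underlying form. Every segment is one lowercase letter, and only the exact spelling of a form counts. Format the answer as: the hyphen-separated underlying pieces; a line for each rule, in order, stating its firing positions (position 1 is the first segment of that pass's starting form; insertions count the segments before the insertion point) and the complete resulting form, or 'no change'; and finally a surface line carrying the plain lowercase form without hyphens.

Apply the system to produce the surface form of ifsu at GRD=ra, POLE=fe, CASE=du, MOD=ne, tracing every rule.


underlying: ifsu-fe-zg-ap-iru
1. f -> v, p -> b, s -> z / V _ V: fires at position(s) 5, 10: ifsuvezgabiru
surface: ifsuvezgabiru


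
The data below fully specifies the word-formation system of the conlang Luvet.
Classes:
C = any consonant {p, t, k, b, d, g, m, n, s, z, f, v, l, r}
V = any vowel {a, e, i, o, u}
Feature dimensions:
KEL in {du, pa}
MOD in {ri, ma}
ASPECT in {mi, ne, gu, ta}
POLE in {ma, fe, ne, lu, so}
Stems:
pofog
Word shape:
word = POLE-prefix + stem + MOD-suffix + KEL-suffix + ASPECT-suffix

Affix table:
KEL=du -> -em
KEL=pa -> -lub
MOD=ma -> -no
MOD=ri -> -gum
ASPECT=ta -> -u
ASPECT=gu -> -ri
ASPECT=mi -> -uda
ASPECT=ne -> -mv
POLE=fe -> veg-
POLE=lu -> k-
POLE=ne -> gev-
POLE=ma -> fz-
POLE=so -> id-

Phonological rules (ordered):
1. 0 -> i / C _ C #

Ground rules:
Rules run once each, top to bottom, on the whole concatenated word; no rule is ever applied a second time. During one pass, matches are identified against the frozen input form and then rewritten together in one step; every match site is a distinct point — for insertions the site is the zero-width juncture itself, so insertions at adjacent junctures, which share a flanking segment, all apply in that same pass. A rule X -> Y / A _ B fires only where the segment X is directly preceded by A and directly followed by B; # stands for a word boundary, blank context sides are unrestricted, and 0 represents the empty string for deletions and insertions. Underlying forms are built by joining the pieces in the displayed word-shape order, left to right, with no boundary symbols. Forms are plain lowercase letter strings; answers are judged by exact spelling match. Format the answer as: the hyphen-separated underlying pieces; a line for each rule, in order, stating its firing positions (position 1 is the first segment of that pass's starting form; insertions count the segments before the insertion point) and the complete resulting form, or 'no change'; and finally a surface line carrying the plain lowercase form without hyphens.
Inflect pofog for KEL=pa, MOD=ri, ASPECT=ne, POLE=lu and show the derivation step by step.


underlying: k-pofog-gum-lub-mv
1. 0 -> i / C _ C #: inserts after position(s) 13: kpofoggumlubmiv
surface: kpofoggumlubmiv


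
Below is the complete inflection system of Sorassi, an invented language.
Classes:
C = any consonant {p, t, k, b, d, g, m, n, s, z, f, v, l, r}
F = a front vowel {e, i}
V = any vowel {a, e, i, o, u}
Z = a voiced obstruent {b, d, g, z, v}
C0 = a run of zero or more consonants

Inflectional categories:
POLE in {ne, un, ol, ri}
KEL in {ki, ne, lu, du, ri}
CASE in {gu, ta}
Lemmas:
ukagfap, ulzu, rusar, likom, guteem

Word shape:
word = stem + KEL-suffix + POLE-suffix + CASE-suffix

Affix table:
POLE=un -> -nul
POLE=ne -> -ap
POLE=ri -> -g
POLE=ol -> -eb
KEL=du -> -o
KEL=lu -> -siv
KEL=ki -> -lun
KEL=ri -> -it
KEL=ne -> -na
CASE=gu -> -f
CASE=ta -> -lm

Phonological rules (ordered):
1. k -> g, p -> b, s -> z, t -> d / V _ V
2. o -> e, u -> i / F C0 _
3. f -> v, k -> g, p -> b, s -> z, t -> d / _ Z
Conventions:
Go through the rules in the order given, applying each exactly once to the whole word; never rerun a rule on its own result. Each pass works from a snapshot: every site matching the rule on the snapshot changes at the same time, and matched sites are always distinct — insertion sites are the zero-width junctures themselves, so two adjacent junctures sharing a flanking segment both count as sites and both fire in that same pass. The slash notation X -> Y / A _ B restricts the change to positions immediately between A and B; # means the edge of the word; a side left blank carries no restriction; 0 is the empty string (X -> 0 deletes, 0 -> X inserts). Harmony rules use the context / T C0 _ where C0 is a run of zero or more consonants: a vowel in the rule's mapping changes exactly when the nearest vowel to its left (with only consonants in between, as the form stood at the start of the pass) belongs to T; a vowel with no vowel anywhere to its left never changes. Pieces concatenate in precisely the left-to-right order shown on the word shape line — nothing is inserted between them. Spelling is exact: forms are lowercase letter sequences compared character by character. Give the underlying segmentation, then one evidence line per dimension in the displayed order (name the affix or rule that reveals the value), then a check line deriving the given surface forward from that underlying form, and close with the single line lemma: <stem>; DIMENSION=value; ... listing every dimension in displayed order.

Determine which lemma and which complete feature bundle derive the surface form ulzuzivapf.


underlying: ulzu-siv-ap-f
POLE=ne - signalled by the affix -ap
KEL=lu - signalled by the affix -siv
CASE=gu - signalled by the affix -f
check: ulzusivapf -> ulzuzivapf -> ulzuzivapf -> ulzuzivapf
lemma: ulzu; POLE=ne; KEL=lu; CASE=gu


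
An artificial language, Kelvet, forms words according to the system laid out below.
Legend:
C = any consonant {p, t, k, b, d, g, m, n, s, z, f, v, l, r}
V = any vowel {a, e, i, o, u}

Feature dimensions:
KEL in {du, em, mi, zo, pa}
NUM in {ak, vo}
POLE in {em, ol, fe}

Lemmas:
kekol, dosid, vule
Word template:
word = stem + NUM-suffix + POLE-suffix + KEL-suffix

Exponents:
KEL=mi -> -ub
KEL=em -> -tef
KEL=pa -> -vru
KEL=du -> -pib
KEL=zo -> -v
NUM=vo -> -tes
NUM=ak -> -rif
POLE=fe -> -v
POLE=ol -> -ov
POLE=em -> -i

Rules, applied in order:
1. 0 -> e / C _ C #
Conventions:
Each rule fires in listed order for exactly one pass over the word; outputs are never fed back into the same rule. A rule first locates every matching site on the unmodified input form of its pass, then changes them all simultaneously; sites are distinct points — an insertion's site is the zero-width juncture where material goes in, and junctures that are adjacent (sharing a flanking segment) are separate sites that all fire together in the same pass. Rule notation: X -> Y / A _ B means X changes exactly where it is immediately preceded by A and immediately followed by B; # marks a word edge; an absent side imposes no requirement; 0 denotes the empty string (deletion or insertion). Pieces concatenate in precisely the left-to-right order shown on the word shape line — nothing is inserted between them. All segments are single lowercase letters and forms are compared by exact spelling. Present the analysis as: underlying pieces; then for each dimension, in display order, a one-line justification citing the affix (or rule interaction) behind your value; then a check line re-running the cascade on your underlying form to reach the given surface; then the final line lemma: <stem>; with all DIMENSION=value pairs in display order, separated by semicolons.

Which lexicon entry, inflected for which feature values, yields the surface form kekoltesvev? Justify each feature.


underlying: kekol-tes-v-v
KEL=zo - signalled by the affix -v
NUM=vo - signalled by the affix -tes
POLE=fe - signalled by the affix -v
check: kekoltesvv -> kekoltesvev
lemma: kekol; KEL=zo; NUM=vo; POLE=fe


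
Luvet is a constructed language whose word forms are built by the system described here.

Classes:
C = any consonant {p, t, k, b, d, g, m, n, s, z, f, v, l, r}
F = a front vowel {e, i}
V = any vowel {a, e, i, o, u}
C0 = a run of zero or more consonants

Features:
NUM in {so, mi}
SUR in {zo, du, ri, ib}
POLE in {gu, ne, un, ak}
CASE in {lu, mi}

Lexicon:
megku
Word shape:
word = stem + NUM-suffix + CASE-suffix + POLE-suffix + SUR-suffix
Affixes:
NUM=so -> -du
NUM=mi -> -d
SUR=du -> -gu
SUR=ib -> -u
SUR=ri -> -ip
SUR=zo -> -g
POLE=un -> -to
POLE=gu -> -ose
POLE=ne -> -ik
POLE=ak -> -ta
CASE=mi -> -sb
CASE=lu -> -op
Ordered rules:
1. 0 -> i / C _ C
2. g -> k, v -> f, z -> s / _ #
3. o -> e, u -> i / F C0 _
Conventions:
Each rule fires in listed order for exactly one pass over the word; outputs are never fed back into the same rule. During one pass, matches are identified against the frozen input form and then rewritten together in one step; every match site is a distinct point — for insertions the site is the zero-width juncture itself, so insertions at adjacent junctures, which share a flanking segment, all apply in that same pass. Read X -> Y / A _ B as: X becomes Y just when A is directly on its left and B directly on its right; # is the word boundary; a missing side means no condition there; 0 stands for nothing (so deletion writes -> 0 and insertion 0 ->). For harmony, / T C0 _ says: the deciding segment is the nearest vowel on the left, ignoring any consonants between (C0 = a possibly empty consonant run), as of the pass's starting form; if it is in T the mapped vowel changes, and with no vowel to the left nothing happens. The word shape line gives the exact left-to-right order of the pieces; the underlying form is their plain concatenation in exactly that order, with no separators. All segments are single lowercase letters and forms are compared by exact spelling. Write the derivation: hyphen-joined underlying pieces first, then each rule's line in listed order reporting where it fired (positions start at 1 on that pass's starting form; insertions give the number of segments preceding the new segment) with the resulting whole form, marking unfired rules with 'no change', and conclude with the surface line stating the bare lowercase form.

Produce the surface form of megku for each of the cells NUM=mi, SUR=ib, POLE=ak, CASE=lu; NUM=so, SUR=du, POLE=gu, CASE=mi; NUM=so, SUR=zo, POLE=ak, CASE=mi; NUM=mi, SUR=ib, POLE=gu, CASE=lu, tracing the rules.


cell NUM=mi, SUR=ib, POLE=ak, CASE=lu:
underlying: megku-d-op-ta-u
1. 0 -> i / C _ C: inserts after position(s) 3, 8: megikudopitau
2. g -> k, v -> f, z -> s / _ #: no change
3. o -> e, u -> i / F C0 _: fires at position(s) 6: megikidopitau
surface: megikidopitau

cell NUM=so, SUR=du, POLE=gu, CASE=mi:
underlying: megku-du-sb-ose-gu
1. 0 -> i / C _ C: inserts after position(s) 3, 8: megikudusibosegu
2. g -> k, v -> f, z -> s / _ #: no change
3. o -> e, u -> i / F C0 _: fires at position(s) 6, 12, 16: megikidusibesegi
surface: megikidusibesegi

cell NUM=so, SUR=zo, POLE=ak, CASE=mi:
underlying: megku-du-sb-ta-g
1. 0 -> i / C _ C: inserts after position(s) 3, 8, 9: megikudusibitag
2. g -> k, v -> f, z -> s / _ #: fires at position(s) 15: megikudusibitak
3. o -> e, u -> i / F C0 _: fires at position(s) 6: megikidusibitak
surface: megikidusibitak

cell NUM=mi, SUR=ib, POLE=gu, CASE=lu:
underlying: megku-d-op-ose-u
1. 0 -> i / C _ C: inserts after position(s) 3: megikudoposeu
2. g -> k, v -> f, z -> s / _ #: no change
3. o -> e, u -> i / F C0 _: fires at position(s) 6, 13: megikidoposei
surface: megikidoposei


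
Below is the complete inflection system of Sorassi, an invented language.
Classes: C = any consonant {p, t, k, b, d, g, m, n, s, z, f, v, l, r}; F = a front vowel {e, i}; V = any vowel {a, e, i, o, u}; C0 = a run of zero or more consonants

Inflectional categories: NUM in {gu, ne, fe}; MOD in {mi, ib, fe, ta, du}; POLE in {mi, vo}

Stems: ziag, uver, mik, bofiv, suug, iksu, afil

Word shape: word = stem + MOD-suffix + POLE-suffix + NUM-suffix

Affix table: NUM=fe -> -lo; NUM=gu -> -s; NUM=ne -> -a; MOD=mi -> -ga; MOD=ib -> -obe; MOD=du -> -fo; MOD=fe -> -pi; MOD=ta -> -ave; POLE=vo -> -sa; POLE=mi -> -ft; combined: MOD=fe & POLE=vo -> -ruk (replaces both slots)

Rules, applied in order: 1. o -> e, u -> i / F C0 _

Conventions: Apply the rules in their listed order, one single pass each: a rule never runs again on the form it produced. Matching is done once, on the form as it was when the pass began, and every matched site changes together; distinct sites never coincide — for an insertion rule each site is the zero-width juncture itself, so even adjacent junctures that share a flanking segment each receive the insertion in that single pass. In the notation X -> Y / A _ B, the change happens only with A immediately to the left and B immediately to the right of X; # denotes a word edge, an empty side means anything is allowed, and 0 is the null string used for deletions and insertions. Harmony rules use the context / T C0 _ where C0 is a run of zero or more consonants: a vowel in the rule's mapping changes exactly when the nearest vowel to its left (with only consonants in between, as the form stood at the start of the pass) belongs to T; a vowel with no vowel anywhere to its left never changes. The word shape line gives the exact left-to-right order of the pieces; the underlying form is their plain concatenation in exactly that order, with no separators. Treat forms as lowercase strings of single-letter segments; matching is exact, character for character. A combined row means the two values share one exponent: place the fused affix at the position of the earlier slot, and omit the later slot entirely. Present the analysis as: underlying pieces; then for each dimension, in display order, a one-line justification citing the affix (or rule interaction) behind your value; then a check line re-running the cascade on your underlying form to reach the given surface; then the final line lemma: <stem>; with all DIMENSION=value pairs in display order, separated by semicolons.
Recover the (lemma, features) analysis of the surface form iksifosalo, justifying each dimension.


underlying: iksu-fo-sa-lo
NUM=fe - signalled by the affix -lo
MOD=du - signalled by the affix -fo
POLE=vo - signalled by the affix -sa
check: iksufosalo -> iksifosalo
lemma: iksu; NUM=fe; MOD=du; POLE=vo


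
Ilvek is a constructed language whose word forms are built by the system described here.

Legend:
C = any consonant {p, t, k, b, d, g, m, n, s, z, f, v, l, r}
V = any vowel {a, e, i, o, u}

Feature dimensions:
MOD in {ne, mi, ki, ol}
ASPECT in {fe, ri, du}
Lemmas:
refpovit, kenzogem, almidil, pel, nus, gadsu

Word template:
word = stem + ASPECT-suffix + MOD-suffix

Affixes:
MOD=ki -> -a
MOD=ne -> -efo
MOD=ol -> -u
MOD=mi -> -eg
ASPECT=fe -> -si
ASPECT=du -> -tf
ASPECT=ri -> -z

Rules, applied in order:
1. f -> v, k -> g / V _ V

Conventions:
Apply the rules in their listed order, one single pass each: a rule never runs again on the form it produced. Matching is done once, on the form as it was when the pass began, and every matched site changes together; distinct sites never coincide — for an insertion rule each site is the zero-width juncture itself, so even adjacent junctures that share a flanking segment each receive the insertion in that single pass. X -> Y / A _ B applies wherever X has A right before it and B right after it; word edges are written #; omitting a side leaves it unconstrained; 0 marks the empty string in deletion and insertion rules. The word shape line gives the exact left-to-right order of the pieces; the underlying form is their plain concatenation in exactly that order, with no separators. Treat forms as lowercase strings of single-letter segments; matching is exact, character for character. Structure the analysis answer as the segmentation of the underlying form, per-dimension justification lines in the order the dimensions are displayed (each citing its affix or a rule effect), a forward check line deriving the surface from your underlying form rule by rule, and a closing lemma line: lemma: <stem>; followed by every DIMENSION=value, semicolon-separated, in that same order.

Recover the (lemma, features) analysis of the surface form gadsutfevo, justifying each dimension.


underlying: gadsu-tf-efo
MOD=ne - signalled by the affix -efo
ASPECT=du - signalled by the affix -tf
check: gadsutfefo -> gadsutfevo
lemma: gadsu; MOD=ne; ASPECT=du
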